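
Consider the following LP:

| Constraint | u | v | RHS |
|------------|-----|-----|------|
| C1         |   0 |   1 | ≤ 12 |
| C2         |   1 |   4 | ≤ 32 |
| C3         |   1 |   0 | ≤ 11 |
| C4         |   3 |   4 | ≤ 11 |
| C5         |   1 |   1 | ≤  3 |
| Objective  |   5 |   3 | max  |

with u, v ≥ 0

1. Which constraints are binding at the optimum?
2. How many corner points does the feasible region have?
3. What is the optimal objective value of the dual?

1. C5, v ≥ 0
2. 4
3. 15 (by strong duality, equal to the primal optimum)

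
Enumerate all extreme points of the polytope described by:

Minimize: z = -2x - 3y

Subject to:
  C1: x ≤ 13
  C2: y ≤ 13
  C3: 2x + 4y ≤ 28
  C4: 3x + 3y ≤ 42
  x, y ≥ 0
Each vertex is the intersection of two constraint boundaries that also satisfies all remaining constraints:
  x = 0 and y = 0 → (0, 0)
  x = 13 and y = 0 → (13, 0)
  x = 13 and 2x + 4y = 28 → (13, 0.5)
  2x + 4y = 28 and x = 0 → (0, 7)

Vertices: (0, 0), (13, 0), (13, 0.5), (0, 7)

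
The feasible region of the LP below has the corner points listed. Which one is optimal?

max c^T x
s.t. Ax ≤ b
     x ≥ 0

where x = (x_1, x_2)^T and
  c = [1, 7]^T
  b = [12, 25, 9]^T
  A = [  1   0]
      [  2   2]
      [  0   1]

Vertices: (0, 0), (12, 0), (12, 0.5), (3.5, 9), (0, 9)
Evaluating z = x_1 + 7x_2 at each vertex:
  (0, 0): z = 0
  (12, 0): z = 12
  (12, 0.5): z = 15.5
  (3.5, 9): z = 66.5
  (0, 9): z = 63

The largest value is z = 66.5, attained at (3.5, 9).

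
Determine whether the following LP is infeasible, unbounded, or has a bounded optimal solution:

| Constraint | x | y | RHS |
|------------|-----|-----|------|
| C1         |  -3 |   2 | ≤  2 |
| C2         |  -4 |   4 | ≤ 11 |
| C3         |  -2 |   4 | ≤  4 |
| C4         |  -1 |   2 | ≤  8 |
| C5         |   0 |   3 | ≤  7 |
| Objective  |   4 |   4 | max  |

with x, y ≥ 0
Feasible point: (0, 0) satisfies every constraint, so the LP is feasible.
Direction d = (1, 0): for each constraint row a, a·d ≤ 0 —
  (-3)(1) + (2)(0) = -3 ≤ 0
  (-4)(1) + (4)(0) = -4 ≤ 0
  (-2)(1) + (4)(0) = -2 ≤ 0
  (-1)(1) + (2)(0) = -1 ≤ 0
  (0)(1) + (3)(0) = 0 ≤ 0
and d ≥ 0, so (0, 0) + t·d stays feasible for every t ≥ 0. Along this ray z = 4x + 4y changes by 4 per unit t, so z → +∞.

The LP is unbounded; z can be made arbitrarily large.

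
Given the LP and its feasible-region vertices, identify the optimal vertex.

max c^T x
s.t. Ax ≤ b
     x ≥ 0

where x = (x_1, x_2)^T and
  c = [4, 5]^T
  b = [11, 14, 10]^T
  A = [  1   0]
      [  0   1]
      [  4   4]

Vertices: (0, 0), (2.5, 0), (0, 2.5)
(0, 2.5) with z = 12.5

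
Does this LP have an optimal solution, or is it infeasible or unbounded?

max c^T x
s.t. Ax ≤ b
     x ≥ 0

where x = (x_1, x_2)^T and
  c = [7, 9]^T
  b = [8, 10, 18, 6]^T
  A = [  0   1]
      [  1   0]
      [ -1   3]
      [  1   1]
The point (0, 6) satisfies every constraint, so the LP is feasible; the constraints give x_1 ≤ 10 and x_2 ≤ 8, which with x_1, x_2 ≥ 0 keep the feasible region inside a bounded box. A feasible, bounded LP attains a finite optimum at a vertex.

Evaluating z = 7x_1 + 9x_2 at each vertex:
  (0, 0): z = 0
  (6, 0): z = 42
  (0, 6): z = 54

Feasible with finite optimum z* = 54 at (0, 6).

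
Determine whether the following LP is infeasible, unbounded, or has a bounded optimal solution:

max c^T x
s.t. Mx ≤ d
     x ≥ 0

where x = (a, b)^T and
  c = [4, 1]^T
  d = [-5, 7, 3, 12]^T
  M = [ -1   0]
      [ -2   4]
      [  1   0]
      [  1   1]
One constraint requires a ≤ 3, while the constraint -a ≤ -5 is equivalent to a ≥ 5. Together they would need 5 ≤ a ≤ 3, which is impossible since 5 > 3. No point satisfies all constraints.

Infeasible: no point satisfies all constraints simultaneously.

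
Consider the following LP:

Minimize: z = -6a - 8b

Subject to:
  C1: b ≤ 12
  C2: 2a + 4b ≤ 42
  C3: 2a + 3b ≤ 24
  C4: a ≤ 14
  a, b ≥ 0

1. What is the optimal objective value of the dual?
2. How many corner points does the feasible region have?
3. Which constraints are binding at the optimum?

1. -72 (by strong duality, equal to the primal optimum)
2. 3
3. C3, b ≥ 0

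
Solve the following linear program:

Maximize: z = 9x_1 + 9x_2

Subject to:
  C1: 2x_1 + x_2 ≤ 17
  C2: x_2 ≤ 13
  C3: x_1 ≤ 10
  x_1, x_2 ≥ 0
x_1 = 2, x_2 = 13, z = 135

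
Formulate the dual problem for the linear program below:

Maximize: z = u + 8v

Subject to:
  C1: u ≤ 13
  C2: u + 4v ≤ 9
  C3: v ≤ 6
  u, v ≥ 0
Minimize: z = 13y1 + 9y2 + 6y3

Subject to:
  C1: -y1 - y2 ≤ -1
  C2: -4y2 - y3 ≤ -8
  y1, y2, y3 ≥ 0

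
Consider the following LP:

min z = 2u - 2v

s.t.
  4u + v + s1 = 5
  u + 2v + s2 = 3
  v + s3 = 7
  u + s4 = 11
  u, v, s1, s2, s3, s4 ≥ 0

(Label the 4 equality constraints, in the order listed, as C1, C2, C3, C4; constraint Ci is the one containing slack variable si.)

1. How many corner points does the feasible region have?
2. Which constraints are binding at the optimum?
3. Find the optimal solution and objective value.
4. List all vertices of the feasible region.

1. 4
2. C2, u ≥ 0
3. u = 0, v = 1.5, z = -3
4. (0, 0), (1.25, 0), (1, 1), (0, 1.5)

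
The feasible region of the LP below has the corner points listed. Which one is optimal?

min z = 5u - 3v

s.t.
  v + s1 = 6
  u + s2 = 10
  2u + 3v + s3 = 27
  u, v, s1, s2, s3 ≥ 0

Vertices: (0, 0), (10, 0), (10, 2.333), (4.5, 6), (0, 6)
Evaluating z = 5u - 3v at each vertex:
  (0, 0): z = 0
  (10, 0): z = 50
  (10, 2.333): z = 43
  (4.5, 6): z = 4.5
  (0, 6): z = -18

The smallest value is z = -18, attained at (0, 6).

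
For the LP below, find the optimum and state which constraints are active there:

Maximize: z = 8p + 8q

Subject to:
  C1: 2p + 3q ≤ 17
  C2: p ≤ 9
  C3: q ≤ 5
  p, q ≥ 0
Optimal: p = 8.5, q = 0
Slack at optimum:
  C1: slack = 0 (binding)
  C2: slack = 0.5
  C3: slack = 5
  p ≥ 0: p = 8.5
  q ≥ 0: q = 0 (binding)
Binding constraints: C1, q ≥ 0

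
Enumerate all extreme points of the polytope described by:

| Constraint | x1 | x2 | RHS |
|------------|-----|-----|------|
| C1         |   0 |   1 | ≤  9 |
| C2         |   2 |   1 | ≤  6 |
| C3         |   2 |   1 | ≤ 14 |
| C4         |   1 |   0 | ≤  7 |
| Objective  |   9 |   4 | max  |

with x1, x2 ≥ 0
Each vertex is the intersection of two constraint boundaries that also satisfies all remaining constraints:
  x1 = 0 and x2 = 0 → (0, 0)
  2x1 + x2 = 6 and x2 = 0 → (3, 0)
  2x1 + x2 = 6 and x1 = 0 → (0, 6)

Vertices: (0, 0), (3, 0), (0, 6)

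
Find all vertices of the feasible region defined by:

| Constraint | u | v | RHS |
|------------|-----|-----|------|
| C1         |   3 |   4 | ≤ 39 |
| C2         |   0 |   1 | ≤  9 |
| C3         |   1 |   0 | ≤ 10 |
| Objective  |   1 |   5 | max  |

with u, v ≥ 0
Each vertex is the intersection of two constraint boundaries that also satisfies all remaining constraints:
  u = 0 and v = 0 → (0, 0)
  u = 10 and v = 0 → (10, 0)
  3u + 4v = 39 and u = 10 → (10, 2.25)
  3u + 4v = 39 and v = 9 → (1, 9)
  v = 9 and u = 0 → (0, 9)

Vertices: (0, 0), (10, 0), (10, 2.25), (1, 9), (0, 9)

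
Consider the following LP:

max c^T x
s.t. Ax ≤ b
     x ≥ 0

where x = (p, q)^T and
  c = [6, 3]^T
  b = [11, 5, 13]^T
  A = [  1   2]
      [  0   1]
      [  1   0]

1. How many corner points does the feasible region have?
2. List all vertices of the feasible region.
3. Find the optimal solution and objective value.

1. 4
2. (0, 0), (11, 0), (1, 5), (0, 5)
3. p = 11, q = 0, z = 66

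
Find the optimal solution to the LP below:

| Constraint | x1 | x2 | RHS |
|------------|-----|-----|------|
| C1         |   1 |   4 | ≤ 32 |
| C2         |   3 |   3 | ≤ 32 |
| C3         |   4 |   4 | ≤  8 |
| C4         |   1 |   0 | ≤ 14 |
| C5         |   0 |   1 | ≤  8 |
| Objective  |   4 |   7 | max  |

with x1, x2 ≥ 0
x1 = 0, x2 = 2, z = 14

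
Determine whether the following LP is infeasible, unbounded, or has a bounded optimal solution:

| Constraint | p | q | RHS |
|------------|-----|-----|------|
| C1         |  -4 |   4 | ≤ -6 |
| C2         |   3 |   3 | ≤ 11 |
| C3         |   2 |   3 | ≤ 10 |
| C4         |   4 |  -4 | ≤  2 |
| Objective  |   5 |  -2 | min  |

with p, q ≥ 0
C4 requires 4p - 4q ≤ 2, while C1 (-4p + 4q ≤ -6) is equivalent to 4p - 4q ≥ 6. Together they would need 6 ≤ 4p - 4q ≤ 2, which is impossible since 6 > 2. No point satisfies all constraints.

The feasible region is empty; the LP is infeasible.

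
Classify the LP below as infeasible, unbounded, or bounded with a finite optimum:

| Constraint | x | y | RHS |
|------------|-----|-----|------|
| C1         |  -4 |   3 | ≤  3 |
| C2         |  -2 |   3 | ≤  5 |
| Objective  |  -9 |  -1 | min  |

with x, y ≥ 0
Feasible point: (0, 0) satisfies every constraint, so the LP is feasible.
Direction d = (1, 0): for each constraint row a, a·d ≤ 0 —
  (-4)(1) + (3)(0) = -4 ≤ 0
  (-2)(1) + (3)(0) = -2 ≤ 0
and d ≥ 0, so (0, 0) + t·d stays feasible for every t ≥ 0. Along this ray z = -9x - y changes by -9 per unit t, so z → −∞.

Unbounded — the objective can decrease without bound over the feasible region.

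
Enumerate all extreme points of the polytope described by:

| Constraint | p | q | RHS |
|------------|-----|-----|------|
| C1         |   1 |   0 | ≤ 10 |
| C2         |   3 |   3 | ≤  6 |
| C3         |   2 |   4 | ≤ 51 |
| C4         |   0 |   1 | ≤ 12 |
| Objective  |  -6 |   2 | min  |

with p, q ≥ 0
Each vertex is the intersection of two constraint boundaries that also satisfies all remaining constraints:
  p = 0 and q = 0 → (0, 0)
  3p + 3q = 6 and q = 0 → (2, 0)
  3p + 3q = 6 and p = 0 → (0, 2)

Vertices: (0, 0), (2, 0), (0, 2)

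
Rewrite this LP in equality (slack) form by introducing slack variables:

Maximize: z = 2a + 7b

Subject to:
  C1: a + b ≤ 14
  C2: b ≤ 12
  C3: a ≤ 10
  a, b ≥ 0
max z = 2a + 7b

s.t.
  a + b + s1 = 14
  b + s2 = 12
  a + s3 = 10
  a, b, s1, s2, s3 ≥ 0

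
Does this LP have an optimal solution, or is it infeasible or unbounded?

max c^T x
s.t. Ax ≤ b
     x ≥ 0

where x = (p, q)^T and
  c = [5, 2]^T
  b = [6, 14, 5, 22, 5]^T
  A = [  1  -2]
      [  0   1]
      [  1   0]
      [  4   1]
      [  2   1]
The point (2.5, 0) satisfies every constraint, so the LP is feasible; the constraints give p ≤ 5 and q ≤ 14, which with p, q ≥ 0 keep the feasible region inside a bounded box. A feasible, bounded LP attains a finite optimum at a vertex.

Evaluating z = 5p + 2q at each vertex:
  (0, 0): z = 0
  (2.5, 0): z = 12.5
  (0, 5): z = 10

The LP has an optimal solution: (2.5, 0) with z = 12.5.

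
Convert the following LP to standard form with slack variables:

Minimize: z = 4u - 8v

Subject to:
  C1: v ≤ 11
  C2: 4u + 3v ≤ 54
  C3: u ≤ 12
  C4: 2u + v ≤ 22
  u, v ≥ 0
min z = 4u - 8v

s.t.
  v + s1 = 11
  4u + 3v + s2 = 54
  u + s3 = 12
  2u + v + s4 = 22
  u, v, s1, s2, s3, s4 ≥ 0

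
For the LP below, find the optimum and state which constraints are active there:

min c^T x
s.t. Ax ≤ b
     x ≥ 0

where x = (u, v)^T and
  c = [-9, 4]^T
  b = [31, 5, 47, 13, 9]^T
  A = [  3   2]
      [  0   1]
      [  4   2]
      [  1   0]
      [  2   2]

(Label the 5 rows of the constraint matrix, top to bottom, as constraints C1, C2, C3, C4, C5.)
Optimal: u = 4.5, v = 0
Binding: C5, v ≥ 0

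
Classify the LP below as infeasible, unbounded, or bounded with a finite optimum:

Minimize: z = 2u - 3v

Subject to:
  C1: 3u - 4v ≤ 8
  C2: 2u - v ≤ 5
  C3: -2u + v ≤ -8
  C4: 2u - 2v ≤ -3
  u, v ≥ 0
C2 requires 2u - v ≤ 5, while C3 (-2u + v ≤ -8) is equivalent to 2u - v ≥ 8. Together they would need 8 ≤ 2u - v ≤ 5, which is impossible since 8 > 5. No point satisfies all constraints.

Infeasible — the constraint set is empty.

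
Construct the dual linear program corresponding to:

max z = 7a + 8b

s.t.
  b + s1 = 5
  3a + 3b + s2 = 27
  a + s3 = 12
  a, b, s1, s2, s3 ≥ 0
Minimize: z = 5y1 + 27y2 + 12y3

Subject to:
  C1: -3y2 - y3 ≤ -7
  C2: -y1 - 3y2 ≤ -8
  y1, y2, y3 ≥ 0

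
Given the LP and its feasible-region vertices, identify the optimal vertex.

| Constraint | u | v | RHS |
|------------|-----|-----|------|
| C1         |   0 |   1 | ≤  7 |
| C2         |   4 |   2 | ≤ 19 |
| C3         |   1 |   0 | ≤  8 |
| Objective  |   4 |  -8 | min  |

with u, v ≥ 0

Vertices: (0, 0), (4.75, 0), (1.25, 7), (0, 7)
(0, 7) with z = -56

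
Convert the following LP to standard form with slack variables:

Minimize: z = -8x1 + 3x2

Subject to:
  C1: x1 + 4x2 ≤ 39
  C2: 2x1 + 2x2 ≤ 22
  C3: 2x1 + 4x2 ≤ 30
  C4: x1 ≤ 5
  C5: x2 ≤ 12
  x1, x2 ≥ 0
min z = -8x1 + 3x2

s.t.
  x1 + 4x2 + s1 = 39
  2x1 + 2x2 + s2 = 22
  2x1 + 4x2 + s3 = 30
  x1 + s4 = 5
  x2 + s5 = 12
  x1, x2, s1, s2, s3, s4, s5 ≥ 0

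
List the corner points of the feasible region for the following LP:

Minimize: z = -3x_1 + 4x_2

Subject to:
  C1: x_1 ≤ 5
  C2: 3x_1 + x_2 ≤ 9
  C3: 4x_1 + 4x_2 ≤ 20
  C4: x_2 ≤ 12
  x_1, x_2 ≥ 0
Each vertex is the intersection of two constraint boundaries that also satisfies all remaining constraints:
  x_1 = 0 and x_2 = 0 → (0, 0)
  3x_1 + x_2 = 9 and x_2 = 0 → (3, 0)
  3x_1 + x_2 = 9 and 4x_1 + 4x_2 = 20 → (2, 3)
  4x_1 + 4x_2 = 20 and x_1 = 0 → (0, 5)

Vertices: (0, 0), (3, 0), (2, 3), (0, 5)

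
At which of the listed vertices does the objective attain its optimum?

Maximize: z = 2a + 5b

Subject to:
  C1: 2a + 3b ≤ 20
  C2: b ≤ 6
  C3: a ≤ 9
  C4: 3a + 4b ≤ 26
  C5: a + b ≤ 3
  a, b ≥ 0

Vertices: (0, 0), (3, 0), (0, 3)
(0, 3) with z = 15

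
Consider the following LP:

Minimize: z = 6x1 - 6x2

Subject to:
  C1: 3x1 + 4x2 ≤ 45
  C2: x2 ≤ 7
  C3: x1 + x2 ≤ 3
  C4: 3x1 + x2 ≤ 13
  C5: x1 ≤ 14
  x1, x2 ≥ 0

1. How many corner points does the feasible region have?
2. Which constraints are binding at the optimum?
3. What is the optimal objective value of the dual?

1. 3
2. C3, x1 ≥ 0
3. -18 (by strong duality, equal to the primal optimum)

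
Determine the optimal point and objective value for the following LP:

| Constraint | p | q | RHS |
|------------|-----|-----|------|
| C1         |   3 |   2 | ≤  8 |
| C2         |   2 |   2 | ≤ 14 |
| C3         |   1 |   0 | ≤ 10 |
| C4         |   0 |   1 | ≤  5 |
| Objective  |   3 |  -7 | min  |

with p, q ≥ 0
Each vertex is the intersection of two constraint boundaries that also satisfies all remaining constraints:
  p = 0 and q = 0 → (0, 0)
  3p + 2q = 8 and q = 0 → (2.667, 0)
  3p + 2q = 8 and p = 0 → (0, 4)

Evaluating z = 3p - 7q at each vertex:
  (0, 0): z = 0
  (2.667, 0): z = 8
  (0, 4): z = -28

The minimum is at (0, 4) with z = -28.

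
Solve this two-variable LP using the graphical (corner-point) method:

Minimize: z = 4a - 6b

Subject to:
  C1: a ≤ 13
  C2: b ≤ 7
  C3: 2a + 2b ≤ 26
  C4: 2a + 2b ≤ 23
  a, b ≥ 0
Each vertex is the intersection of two constraint boundaries that also satisfies all remaining constraints:
  a = 0 and b = 0 → (0, 0)
  2a + 2b = 23 and b = 0 → (11.5, 0)
  b = 7 and 2a + 2b = 23 → (4.5, 7)
  b = 7 and a = 0 → (0, 7)

Evaluating z = 4a - 6b at each vertex:
  (0, 0): z = 0
  (11.5, 0): z = 46
  (4.5, 7): z = -24
  (0, 7): z = -42

The minimum is at (0, 7) with z = -42.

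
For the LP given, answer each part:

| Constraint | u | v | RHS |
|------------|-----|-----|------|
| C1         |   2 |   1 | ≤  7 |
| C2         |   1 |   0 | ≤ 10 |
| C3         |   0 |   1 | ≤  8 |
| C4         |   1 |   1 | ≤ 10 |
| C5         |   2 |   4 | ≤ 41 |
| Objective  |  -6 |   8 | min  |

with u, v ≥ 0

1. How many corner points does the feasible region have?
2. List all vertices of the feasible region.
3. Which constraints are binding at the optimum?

1. 3
2. (0, 0), (3.5, 0), (0, 7)
3. C1, v ≥ 0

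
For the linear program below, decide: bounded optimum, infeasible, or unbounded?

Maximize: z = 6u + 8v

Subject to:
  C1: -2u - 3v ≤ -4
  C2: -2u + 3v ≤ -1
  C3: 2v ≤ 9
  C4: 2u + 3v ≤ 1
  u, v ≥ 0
C4 requires 2u + 3v ≤ 1, while C1 (-2u - 3v ≤ -4) is equivalent to 2u + 3v ≥ 4. Together they would need 4 ≤ 2u + 3v ≤ 1, which is impossible since 4 > 1. No point satisfies all constraints.

Infeasible: no point satisfies all constraints simultaneously.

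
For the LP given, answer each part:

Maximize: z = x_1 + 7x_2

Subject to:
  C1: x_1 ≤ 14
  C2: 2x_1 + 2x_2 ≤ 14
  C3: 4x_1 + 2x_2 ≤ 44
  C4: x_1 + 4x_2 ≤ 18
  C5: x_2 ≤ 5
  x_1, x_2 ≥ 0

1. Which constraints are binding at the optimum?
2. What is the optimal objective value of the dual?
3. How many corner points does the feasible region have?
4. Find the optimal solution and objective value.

1. C4, x_1 ≥ 0
2. 31.5 (by strong duality, equal to the primal optimum)
3. 4
4. x_1 = 0, x_2 = 4.5, z = 31.5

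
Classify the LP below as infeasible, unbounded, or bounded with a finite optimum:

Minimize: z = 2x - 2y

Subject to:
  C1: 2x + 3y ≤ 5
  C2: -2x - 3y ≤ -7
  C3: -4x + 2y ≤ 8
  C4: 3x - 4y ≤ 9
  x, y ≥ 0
C1 requires 2x + 3y ≤ 5, while C2 (-2x - 3y ≤ -7) is equivalent to 2x + 3y ≥ 7. Together they would need 7 ≤ 2x + 3y ≤ 5, which is impossible since 7 > 5. No point satisfies all constraints.

The feasible region is empty; the LP is infeasible.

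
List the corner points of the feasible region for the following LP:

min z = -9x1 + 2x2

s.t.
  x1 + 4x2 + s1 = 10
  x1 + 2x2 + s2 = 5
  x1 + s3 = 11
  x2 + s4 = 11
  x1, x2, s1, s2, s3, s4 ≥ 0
Each vertex is the intersection of two constraint boundaries that also satisfies all remaining constraints:
  x1 = 0 and x2 = 0 → (0, 0)
  x1 + 2x2 = 5 and x2 = 0 → (5, 0)
  x1 + 4x2 = 10 and x1 + 2x2 = 5 → (0, 2.5)

Vertices: (0, 0), (5, 0), (0, 2.5)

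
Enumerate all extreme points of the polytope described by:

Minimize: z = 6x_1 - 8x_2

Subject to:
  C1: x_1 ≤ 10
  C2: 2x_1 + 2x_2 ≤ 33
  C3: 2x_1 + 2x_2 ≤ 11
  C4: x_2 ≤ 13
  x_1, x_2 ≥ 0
Each vertex is the intersection of two constraint boundaries that also satisfies all remaining constraints:
  x_1 = 0 and x_2 = 0 → (0, 0)
  2x_1 + 2x_2 = 11 and x_2 = 0 → (5.5, 0)
  2x_1 + 2x_2 = 11 and x_1 = 0 → (0, 5.5)

Vertices: (0, 0), (5.5, 0), (0, 5.5)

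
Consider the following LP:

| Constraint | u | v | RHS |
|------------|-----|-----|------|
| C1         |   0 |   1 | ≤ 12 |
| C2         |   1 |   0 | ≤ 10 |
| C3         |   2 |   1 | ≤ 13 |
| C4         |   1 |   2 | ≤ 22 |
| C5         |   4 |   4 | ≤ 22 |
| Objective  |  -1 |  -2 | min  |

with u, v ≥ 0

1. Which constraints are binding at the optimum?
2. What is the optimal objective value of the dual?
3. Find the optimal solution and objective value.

1. C5, u ≥ 0
2. -11 (by strong duality, equal to the primal optimum)
3. u = 0, v = 5.5, z = -11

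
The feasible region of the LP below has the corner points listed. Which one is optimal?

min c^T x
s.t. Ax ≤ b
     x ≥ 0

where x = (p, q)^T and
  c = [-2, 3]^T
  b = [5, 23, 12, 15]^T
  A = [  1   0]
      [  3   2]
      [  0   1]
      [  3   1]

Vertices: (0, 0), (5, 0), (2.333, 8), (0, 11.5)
Evaluating z = -2p + 3q at each vertex:
  (0, 0): z = 0
  (5, 0): z = -10
  (2.333, 8): z = 19.33
  (0, 11.5): z = 34.5

The smallest value is z = -10, attained at (5, 0).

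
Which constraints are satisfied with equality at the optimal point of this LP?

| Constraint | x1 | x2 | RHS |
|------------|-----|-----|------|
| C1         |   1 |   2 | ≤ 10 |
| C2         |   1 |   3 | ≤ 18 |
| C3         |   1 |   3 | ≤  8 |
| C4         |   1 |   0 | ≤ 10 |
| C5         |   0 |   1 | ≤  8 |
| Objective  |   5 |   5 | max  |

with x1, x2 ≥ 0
Optimal: x1 = 8, x2 = 0
Slack at optimum:
  C1: slack = 2
  C2: slack = 10
  C3: slack = 0 (binding)
  C4: slack = 2
  C5: slack = 8
  x1 ≥ 0: x1 = 8
  x2 ≥ 0: x2 = 0 (binding)
Binding constraints: C3, x2 ≥ 0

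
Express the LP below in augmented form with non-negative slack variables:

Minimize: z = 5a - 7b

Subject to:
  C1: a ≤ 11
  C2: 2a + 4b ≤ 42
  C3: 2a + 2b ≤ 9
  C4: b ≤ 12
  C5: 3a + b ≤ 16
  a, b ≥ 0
min z = 5a - 7b

s.t.
  a + s1 = 11
  2a + 4b + s2 = 42
  2a + 2b + s3 = 9
  b + s4 = 12
  3a + b + s5 = 16
  a, b, s1, s2, s3, s4, s5 ≥ 0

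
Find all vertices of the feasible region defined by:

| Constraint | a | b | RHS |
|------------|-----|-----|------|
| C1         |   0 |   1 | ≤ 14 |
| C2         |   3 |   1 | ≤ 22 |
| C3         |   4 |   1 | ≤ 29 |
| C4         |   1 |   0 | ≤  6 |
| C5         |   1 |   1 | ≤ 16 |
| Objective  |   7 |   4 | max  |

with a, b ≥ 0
Each vertex is the intersection of two constraint boundaries that also satisfies all remaining constraints:
  a = 0 and b = 0 → (0, 0)
  a = 6 and b = 0 → (6, 0)
  3a + b = 22 and a = 6 → (6, 4)
  3a + b = 22 and a + b = 16 → (3, 13)
  b = 14 and a + b = 16 → (2, 14)
  b = 14 and a = 0 → (0, 14)

Vertices: (0, 0), (6, 0), (6, 4), (3, 13), (2, 14), (0, 14)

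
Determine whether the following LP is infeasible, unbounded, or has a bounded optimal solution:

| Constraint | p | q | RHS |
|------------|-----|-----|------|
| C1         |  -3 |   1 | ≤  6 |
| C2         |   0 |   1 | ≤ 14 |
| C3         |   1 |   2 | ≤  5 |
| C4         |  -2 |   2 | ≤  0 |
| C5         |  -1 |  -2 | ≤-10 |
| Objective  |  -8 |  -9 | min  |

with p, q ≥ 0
C3 requires p + 2q ≤ 5, while C5 (-p - 2q ≤ -10) is equivalent to p + 2q ≥ 10. Together they would need 10 ≤ p + 2q ≤ 5, which is impossible since 10 > 5. No point satisfies all constraints.

The feasible region is empty; the LP is infeasible.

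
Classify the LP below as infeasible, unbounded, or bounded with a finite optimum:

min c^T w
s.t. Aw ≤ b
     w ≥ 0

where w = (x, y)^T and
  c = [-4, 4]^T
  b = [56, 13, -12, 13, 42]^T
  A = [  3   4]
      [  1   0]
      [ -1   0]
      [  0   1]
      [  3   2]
The point (13, 0) satisfies every constraint, so the LP is feasible; the constraints give x ≤ 13 and y ≤ 13, which with x, y ≥ 0 keep the feasible region inside a bounded box. A feasible, bounded LP attains a finite optimum at a vertex.

Evaluating z = -4x + 4y at each vertex:
  (12, 0): z = -48
  (13, 0): z = -52
  (13, 1.5): z = -46
  (12, 3): z = -36

Bounded optimum: z* = -52 at (13, 0).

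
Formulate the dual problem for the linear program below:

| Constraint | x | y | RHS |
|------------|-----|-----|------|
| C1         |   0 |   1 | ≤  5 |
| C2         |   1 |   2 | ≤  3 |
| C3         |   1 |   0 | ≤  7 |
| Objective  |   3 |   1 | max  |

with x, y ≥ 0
Minimize: z = 5y1 + 3y2 + 7y3

Subject to:
  C1: -y2 - y3 ≤ -3
  C2: -y1 - 2y2 ≤ -1
  y1, y2, y3 ≥ 0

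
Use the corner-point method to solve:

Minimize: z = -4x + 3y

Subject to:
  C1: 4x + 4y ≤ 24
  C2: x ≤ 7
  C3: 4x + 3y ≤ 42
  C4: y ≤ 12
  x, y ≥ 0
Each vertex is the intersection of two constraint boundaries that also satisfies all remaining constraints:
  x = 0 and y = 0 → (0, 0)
  4x + 4y = 24 and y = 0 → (6, 0)
  4x + 4y = 24 and x = 0 → (0, 6)

Evaluating z = -4x + 3y at each vertex:
  (0, 0): z = 0
  (6, 0): z = -24
  (0, 6): z = 18

The minimum is at (6, 0) with z = -24.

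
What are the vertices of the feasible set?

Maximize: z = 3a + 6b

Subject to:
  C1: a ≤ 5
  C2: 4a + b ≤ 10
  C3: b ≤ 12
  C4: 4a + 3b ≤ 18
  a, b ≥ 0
Each vertex is the intersection of two constraint boundaries that also satisfies all remaining constraints:
  a = 0 and b = 0 → (0, 0)
  4a + b = 10 and b = 0 → (2.5, 0)
  4a + b = 10 and 4a + 3b = 18 → (1.5, 4)
  4a + 3b = 18 and a = 0 → (0, 6)

Vertices: (0, 0), (2.5, 0), (1.5, 4), (0, 6)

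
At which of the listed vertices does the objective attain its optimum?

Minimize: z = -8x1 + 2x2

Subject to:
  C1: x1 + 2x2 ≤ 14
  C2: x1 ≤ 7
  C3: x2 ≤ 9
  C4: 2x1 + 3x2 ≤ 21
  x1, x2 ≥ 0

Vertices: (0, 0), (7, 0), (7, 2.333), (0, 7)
Evaluating z = -8x1 + 2x2 at each vertex:
  (0, 0): z = 0
  (7, 0): z = -56
  (7, 2.333): z = -51.33
  (0, 7): z = 14

The smallest value is z = -56, attained at (7, 0).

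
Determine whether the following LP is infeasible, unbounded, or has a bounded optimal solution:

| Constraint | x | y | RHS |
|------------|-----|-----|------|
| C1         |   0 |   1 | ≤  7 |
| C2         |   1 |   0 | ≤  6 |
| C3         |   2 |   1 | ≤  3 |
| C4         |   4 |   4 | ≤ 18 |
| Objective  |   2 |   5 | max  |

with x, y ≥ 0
The point (0, 3) satisfies every constraint, so the LP is feasible; the constraints give x ≤ 6 and y ≤ 7, which with x, y ≥ 0 keep the feasible region inside a bounded box. A feasible, bounded LP attains a finite optimum at a vertex.

The LP has an optimal solution: (0, 3) with z = 15.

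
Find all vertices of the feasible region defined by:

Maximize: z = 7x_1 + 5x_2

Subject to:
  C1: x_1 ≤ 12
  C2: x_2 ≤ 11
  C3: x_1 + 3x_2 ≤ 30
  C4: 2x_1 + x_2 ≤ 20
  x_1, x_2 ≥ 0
Each vertex is the intersection of two constraint boundaries that also satisfies all remaining constraints:
  x_1 = 0 and x_2 = 0 → (0, 0)
  2x_1 + x_2 = 20 and x_2 = 0 → (10, 0)
  x_1 + 3x_2 = 30 and 2x_1 + x_2 = 20 → (6, 8)
  x_1 + 3x_2 = 30 and x_1 = 0 → (0, 10)

Vertices: (0, 0), (10, 0), (6, 8), (0, 10)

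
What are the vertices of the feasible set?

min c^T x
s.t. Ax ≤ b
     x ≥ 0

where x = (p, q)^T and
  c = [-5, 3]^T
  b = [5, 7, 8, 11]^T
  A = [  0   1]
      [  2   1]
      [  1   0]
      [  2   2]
Each vertex is the intersection of two constraint boundaries that also satisfies all remaining constraints:
  p = 0 and q = 0 → (0, 0)
  2p + q = 7 and q = 0 → (3.5, 0)
  2p + q = 7 and 2p + 2q = 11 → (1.5, 4)
  q = 5 and 2p + 2q = 11 → (0.5, 5)
  q = 5 and p = 0 → (0, 5)

Vertices: (0, 0), (3.5, 0), (1.5, 4), (0.5, 5), (0, 5)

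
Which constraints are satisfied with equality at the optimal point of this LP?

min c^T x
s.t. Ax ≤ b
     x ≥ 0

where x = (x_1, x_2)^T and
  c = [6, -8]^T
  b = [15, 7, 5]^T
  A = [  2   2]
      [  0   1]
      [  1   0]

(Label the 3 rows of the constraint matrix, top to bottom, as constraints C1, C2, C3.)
Optimal: x_1 = 0, x_2 = 7
Binding: C2, x_1 ≥ 0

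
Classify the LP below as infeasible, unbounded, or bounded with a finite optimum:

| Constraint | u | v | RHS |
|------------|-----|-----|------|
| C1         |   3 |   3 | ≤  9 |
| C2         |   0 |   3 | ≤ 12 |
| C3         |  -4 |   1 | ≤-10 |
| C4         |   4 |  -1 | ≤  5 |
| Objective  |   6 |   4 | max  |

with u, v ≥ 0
C4 requires 4u - v ≤ 5, while C3 (-4u + v ≤ -10) is equivalent to 4u - v ≥ 10. Together they would need 10 ≤ 4u - v ≤ 5, which is impossible since 10 > 5. No point satisfies all constraints.

Infeasible: no point satisfies all constraints simultaneously.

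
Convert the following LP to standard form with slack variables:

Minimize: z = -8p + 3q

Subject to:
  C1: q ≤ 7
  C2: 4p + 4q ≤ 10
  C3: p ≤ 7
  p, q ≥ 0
min z = -8p + 3q

s.t.
  q + s1 = 7
  4p + 4q + s2 = 10
  p + s3 = 7
  p, q, s1, s2, s3 ≥ 0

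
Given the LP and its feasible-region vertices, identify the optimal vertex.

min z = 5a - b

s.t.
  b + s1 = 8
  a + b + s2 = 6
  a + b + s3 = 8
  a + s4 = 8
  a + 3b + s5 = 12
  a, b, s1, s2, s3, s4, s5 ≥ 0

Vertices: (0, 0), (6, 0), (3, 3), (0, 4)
(0, 4) with z = -4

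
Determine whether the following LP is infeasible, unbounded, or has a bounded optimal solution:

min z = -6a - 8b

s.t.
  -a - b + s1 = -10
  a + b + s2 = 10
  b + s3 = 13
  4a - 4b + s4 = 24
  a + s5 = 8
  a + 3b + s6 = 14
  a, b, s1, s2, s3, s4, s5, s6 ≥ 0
The point (8, 2) satisfies every constraint, so the LP is feasible; the constraints give a ≤ 8 and b ≤ 13, which with a, b ≥ 0 keep the feasible region inside a bounded box. A feasible, bounded LP attains a finite optimum at a vertex.

The LP has an optimal solution: (8, 2) with z = -64.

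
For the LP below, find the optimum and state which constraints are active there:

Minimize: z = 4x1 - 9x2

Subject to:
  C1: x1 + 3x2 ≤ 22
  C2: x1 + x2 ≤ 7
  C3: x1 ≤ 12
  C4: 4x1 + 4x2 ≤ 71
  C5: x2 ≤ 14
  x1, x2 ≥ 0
Optimal: x1 = 0, x2 = 7
Binding: C2, x1 ≥ 0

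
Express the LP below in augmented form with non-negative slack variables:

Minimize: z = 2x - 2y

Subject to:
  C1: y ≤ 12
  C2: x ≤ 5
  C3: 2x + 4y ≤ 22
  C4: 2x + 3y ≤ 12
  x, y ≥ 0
min z = 2x - 2y

s.t.
  y + s1 = 12
  x + s2 = 5
  2x + 4y + s3 = 22
  2x + 3y + s4 = 12
  x, y, s1, s2, s3, s4 ≥ 0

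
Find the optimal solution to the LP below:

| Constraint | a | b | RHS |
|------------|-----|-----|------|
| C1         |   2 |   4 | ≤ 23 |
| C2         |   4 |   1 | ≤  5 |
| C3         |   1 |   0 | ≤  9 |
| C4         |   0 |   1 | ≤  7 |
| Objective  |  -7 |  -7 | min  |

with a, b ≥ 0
Each vertex is the intersection of two constraint boundaries that also satisfies all remaining constraints:
  a = 0 and b = 0 → (0, 0)
  4a + b = 5 and b = 0 → (1.25, 0)
  4a + b = 5 and a = 0 → (0, 5)

Evaluating z = -7a - 7b at each vertex:
  (0, 0): z = 0
  (1.25, 0): z = -8.75
  (0, 5): z = -35

The minimum is at (0, 5) with z = -35.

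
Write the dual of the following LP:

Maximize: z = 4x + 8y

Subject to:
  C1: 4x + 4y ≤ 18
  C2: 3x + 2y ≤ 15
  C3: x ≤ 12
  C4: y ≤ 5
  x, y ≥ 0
Minimize: z = 18y1 + 15y2 + 12y3 + 5y4

Subject to:
  C1: -4y1 - 3y2 - y3 ≤ -4
  C2: -4y1 - 2y2 - y4 ≤ -8
  y1, y2, y3, y4 ≥ 0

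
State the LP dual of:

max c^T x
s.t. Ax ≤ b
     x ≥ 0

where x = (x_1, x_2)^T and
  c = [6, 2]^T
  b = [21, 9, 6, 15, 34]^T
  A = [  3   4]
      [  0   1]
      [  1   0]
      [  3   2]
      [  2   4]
Minimize: z = 21y1 + 9y2 + 6y3 + 15y4 + 34y5

Subject to:
  C1: -3y1 - y3 - 3y4 - 2y5 ≤ -6
  C2: -4y1 - y2 - 2y4 - 4y5 ≤ -2
  y1, y2, y3, y4, y5 ≥ 0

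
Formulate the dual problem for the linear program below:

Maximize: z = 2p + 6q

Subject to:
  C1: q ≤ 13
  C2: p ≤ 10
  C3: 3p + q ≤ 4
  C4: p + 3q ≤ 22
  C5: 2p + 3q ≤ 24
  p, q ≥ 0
Minimize: z = 13y1 + 10y2 + 4y3 + 22y4 + 24y5

Subject to:
  C1: -y2 - 3y3 - y4 - 2y5 ≤ -2
  C2: -y1 - y3 - 3y4 - 3y5 ≤ -6
  y1, y2, y3, y4, y5 ≥ 0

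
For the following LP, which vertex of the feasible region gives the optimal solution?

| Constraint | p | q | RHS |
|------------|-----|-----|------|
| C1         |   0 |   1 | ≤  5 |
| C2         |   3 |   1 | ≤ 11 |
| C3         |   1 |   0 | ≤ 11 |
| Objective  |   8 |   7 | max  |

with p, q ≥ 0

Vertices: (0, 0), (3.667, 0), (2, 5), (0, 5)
Evaluating z = 8p + 7q at each vertex:
  (0, 0): z = 0
  (3.667, 0): z = 29.33
  (2, 5): z = 51
  (0, 5): z = 35

The largest value is z = 51, attained at (2, 5).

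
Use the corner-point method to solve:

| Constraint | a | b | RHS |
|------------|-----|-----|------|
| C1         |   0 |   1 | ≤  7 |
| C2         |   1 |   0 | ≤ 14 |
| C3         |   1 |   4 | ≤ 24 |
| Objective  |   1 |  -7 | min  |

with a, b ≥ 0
Each vertex is the intersection of two constraint boundaries that also satisfies all remaining constraints:
  a = 0 and b = 0 → (0, 0)
  a = 14 and b = 0 → (14, 0)
  a = 14 and a + 4b = 24 → (14, 2.5)
  a + 4b = 24 and a = 0 → (0, 6)

Evaluating z = a - 7b at each vertex:
  (0, 0): z = 0
  (14, 0): z = 14
  (14, 2.5): z = -3.5
  (0, 6): z = -42

The minimum is at (0, 6) with z = -42.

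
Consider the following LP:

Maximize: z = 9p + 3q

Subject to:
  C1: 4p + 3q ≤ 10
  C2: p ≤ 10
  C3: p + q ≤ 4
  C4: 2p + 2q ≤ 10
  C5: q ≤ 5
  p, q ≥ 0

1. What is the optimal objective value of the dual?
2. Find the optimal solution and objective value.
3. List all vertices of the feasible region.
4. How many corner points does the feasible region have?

1. 22.5 (by strong duality, equal to the primal optimum)
2. p = 2.5, q = 0, z = 22.5
3. (0, 0), (2.5, 0), (0, 3.333)
4. 3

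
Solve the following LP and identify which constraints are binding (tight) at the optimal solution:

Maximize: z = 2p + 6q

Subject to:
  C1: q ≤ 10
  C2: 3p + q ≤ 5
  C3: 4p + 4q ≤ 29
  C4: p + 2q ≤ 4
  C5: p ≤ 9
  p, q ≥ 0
Optimal: p = 0, q = 2
Slack at optimum:
  C1: slack = 8
  C2: slack = 3
  C3: slack = 21
  C4: slack = 0 (binding)
  C5: slack = 9
  p ≥ 0: p = 0 (binding)
  q ≥ 0: q = 2
Binding constraints: C4, p ≥ 0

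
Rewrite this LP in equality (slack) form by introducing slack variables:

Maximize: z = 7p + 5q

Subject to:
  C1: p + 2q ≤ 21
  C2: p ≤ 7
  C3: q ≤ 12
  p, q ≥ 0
max z = 7p + 5q

s.t.
  p + 2q + s1 = 21
  p + s2 = 7
  q + s3 = 12
  p, q, s1, s2, s3 ≥ 0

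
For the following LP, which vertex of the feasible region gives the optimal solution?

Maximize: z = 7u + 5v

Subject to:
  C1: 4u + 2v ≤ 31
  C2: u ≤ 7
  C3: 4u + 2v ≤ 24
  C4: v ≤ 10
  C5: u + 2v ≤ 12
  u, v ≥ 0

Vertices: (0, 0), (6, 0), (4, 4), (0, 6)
(4, 4) with z = 48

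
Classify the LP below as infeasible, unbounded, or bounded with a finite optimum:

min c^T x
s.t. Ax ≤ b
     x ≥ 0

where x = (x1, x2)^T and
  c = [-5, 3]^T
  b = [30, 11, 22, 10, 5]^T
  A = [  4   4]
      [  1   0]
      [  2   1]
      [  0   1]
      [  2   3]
The point (2.5, 0) satisfies every constraint, so the LP is feasible; the constraints give x1 ≤ 11 and x2 ≤ 10, which with x1, x2 ≥ 0 keep the feasible region inside a bounded box. A feasible, bounded LP attains a finite optimum at a vertex.

Feasible with finite optimum z* = -12.5 at (2.5, 0).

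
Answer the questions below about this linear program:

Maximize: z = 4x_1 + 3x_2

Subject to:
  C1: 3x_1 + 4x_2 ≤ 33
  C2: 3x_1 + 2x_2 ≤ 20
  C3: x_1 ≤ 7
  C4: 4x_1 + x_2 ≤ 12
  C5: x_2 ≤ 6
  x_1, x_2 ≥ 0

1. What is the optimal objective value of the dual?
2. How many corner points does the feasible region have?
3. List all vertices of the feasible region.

1. 24 (by strong duality, equal to the primal optimum)
2. 4
3. (0, 0), (3, 0), (1.5, 6), (0, 6)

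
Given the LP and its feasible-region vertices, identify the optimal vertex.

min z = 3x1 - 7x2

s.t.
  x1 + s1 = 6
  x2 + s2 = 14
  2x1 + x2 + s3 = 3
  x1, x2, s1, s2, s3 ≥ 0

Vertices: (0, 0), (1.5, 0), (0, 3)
Evaluating z = 3x1 - 7x2 at each vertex:
  (0, 0): z = 0
  (1.5, 0): z = 4.5
  (0, 3): z = -21

The smallest value is z = -21, attained at (0, 3).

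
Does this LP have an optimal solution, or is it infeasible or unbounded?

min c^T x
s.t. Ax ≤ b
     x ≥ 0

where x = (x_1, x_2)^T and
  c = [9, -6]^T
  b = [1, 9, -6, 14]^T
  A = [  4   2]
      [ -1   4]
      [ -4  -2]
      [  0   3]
One constraint requires 4x_1 + 2x_2 ≤ 1, while the constraint -4x_1 - 2x_2 ≤ -6 is equivalent to 4x_1 + 2x_2 ≥ 6. Together they would need 6 ≤ 4x_1 + 2x_2 ≤ 1, which is impossible since 6 > 1. No point satisfies all constraints.

The feasible region is empty; the LP is infeasible.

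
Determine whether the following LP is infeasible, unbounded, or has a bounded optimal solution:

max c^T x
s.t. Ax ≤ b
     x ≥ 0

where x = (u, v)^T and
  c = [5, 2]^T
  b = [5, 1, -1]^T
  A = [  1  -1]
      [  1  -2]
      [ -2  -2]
Feasible point: (0, 1) satisfies every constraint, so the LP is feasible.
Direction d = (0, 1): for each constraint row a, a·d ≤ 0 —
  (1)(0) + (-1)(1) = -1 ≤ 0
  (1)(0) + (-2)(1) = -2 ≤ 0
  (-2)(0) + (-2)(1) = -2 ≤ 0
and d ≥ 0, so (0, 1) + t·d stays feasible for every t ≥ 0. Along this ray z = 5u + 2v changes by 2 per unit t, so z → +∞.

The LP is unbounded; z can be made arbitrarily large.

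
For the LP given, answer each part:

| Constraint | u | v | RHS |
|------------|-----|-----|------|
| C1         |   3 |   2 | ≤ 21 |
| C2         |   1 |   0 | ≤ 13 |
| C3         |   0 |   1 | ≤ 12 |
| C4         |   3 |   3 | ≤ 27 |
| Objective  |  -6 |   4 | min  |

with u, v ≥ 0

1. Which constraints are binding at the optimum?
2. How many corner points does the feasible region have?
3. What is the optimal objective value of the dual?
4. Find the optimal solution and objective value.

1. C1, v ≥ 0
2. 4
3. -42 (by strong duality, equal to the primal optimum)
4. u = 7, v = 0, z = -42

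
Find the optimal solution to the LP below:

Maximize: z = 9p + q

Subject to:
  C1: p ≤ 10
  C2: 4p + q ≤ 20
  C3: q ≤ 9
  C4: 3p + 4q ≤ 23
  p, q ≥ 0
Each vertex is the intersection of two constraint boundaries that also satisfies all remaining constraints:
  p = 0 and q = 0 → (0, 0)
  4p + q = 20 and q = 0 → (5, 0)
  4p + q = 20 and 3p + 4q = 23 → (4.385, 2.462)
  3p + 4q = 23 and p = 0 → (0, 5.75)

Evaluating z = 9p + q at each vertex:
  (0, 0): z = 0
  (5, 0): z = 45
  (4.385, 2.462): z = 41.92
  (0, 5.75): z = 5.75

The maximum is at (5, 0) with z = 45.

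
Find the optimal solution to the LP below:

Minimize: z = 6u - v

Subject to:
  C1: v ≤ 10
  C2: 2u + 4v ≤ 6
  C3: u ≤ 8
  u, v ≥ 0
Each vertex is the intersection of two constraint boundaries that also satisfies all remaining constraints:
  u = 0 and v = 0 → (0, 0)
  2u + 4v = 6 and v = 0 → (3, 0)
  2u + 4v = 6 and u = 0 → (0, 1.5)

Evaluating z = 6u - v at each vertex:
  (0, 0): z = 0
  (3, 0): z = 18
  (0, 1.5): z = -1.5

The minimum is at (0, 1.5) with z = -1.5.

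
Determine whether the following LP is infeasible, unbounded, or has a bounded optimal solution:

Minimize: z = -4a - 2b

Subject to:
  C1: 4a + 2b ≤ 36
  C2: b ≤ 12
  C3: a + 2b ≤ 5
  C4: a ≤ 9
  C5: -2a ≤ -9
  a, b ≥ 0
The point (5, 0) satisfies every constraint, so the LP is feasible; the constraints give a ≤ 9 and b ≤ 12, which with a, b ≥ 0 keep the feasible region inside a bounded box. A feasible, bounded LP attains a finite optimum at a vertex.

Feasible with finite optimum z* = -20 at (5, 0).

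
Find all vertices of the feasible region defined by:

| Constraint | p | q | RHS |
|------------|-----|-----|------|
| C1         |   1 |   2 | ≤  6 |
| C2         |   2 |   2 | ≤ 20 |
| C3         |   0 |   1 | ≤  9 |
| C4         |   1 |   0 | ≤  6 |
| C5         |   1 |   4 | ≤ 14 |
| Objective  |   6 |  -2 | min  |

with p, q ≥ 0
Each vertex is the intersection of two constraint boundaries that also satisfies all remaining constraints:
  p = 0 and q = 0 → (0, 0)
  p + 2q = 6 and p = 6 → (6, 0)
  p + 2q = 6 and p = 0 → (0, 3)

Vertices: (0, 0), (6, 0), (0, 3)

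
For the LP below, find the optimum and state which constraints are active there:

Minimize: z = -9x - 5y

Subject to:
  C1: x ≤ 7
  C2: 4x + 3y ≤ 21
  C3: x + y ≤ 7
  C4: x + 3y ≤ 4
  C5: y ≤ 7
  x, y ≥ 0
Optimal: x = 4, y = 0
Slack at optimum:
  C1: slack = 3
  C2: slack = 5
  C3: slack = 3
  C4: slack = 0 (binding)
  C5: slack = 7
  x ≥ 0: x = 4
  y ≥ 0: y = 0 (binding)
Binding constraints: C4, y ≥ 0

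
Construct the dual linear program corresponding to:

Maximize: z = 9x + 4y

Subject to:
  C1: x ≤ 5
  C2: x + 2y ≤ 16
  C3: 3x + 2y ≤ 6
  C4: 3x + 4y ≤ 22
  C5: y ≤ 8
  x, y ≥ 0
Minimize: z = 5y1 + 16y2 + 6y3 + 22y4 + 8y5

Subject to:
  C1: -y1 - y2 - 3y3 - 3y4 ≤ -9
  C2: -2y2 - 2y3 - 4y4 - y5 ≤ -4
  y1, y2, y3, y4, y5 ≥ 0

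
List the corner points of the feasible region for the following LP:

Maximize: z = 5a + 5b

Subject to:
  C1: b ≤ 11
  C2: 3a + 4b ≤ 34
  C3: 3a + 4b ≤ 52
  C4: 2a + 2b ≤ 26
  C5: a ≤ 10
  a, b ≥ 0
Each vertex is the intersection of two constraint boundaries that also satisfies all remaining constraints:
  a = 0 and b = 0 → (0, 0)
  a = 10 and b = 0 → (10, 0)
  3a + 4b = 34 and a = 10 → (10, 1)
  3a + 4b = 34 and a = 0 → (0, 8.5)

Vertices: (0, 0), (10, 0), (10, 1), (0, 8.5)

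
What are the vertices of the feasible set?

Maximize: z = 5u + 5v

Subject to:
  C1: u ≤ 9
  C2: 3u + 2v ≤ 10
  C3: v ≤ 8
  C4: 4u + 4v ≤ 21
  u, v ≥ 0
Each vertex is the intersection of two constraint boundaries that also satisfies all remaining constraints:
  u = 0 and v = 0 → (0, 0)
  3u + 2v = 10 and v = 0 → (3.333, 0)
  3u + 2v = 10 and u = 0 → (0, 5)

Vertices: (0, 0), (3.333, 0), (0, 5)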